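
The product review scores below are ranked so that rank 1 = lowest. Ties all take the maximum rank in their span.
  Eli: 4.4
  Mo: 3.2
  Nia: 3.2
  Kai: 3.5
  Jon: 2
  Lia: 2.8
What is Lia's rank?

2

Sorted (ascending): 2, 2.8, 3.2, 3.2, 3.5, 4.4
The 2 values of 3.2 occupy positions 3–4 → each gets rank 4.
Lia has value 2.8 → rank 2.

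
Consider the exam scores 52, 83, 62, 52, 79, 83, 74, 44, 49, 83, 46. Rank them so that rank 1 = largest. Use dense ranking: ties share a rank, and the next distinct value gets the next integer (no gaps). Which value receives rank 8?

Sorted (descending): 83, 83, 83, 79, 74, 62, 52, 52, 49, 46, 44
The 3 values of 83 share dense rank 1.
The 2 values of 52 share dense rank 5.
Remaining distinct values take the next consecutive integers.
Rank 8 → value 44.

44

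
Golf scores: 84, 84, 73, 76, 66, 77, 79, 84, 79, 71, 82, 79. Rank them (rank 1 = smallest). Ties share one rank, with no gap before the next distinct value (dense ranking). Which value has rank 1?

66

Sorted (ascending): 66, 71, 73, 76, 77, 79, 79, 79, 82, 84, 84, 84
The 3 values of 79 share dense rank 6.
The 3 values of 84 share dense rank 8.
Remaining distinct values take the next consecutive integers.
Rank 1 → value 66.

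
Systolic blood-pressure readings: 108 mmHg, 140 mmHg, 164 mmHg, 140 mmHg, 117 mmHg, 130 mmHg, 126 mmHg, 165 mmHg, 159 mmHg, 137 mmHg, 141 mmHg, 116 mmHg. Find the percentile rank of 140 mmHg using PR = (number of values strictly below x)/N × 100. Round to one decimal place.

50.0

N = 12.
Strictly below 140: 6. Equal to 140: 2.
PR = 6/12 × 100 = 50.0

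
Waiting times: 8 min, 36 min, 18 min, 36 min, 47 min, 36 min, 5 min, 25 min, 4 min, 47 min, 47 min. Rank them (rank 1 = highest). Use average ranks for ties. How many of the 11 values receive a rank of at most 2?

3

Sorted (descending): 47, 47, 47, 36, 36, 36, 25, 18, 8, 5, 4
The 3 values of 47 occupy positions 1–3 → average rank 2.
The 3 values of 36 occupy positions 4–6 → average rank 5.
Ranks ≤ 2: {2, 2, 2} → 3 values.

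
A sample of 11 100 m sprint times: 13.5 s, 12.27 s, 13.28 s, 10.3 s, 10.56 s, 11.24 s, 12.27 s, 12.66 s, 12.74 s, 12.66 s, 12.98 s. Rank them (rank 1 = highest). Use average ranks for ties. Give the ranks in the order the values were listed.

Sorted (descending): 13.5, 13.28, 12.98, 12.74, 12.66, 12.66, 12.27, 12.27, 11.24, 10.56, 10.3
The 2 values of 12.66 occupy positions 5–6 → average rank (5+6)/2 = 5.5.
The 2 values of 12.27 occupy positions 7–8 → average rank (7+8)/2 = 7.5.

1, 7.5, 2, 11, 10, 9, 7.5, 5.5, 4, 5.5, 3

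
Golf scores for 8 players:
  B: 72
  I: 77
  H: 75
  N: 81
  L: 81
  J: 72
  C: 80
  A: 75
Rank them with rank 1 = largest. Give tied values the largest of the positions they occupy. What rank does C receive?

Sorted (descending): 81, 81, 80, 77, 75, 75, 72, 72
The 2 values of 81 occupy positions 1–2 → each gets rank 2.
The 2 values of 75 occupy positions 5–6 → each gets rank 6.
The 2 values of 72 occupy positions 7–8 → each gets rank 8.
C has value 80 → rank 3.

3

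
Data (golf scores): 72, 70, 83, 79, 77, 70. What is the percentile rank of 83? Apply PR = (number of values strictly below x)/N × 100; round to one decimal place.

N = 6.
Strictly below 83: 5. Equal to 83: 1.
PR = 5/6 × 100 = 83.3

83.3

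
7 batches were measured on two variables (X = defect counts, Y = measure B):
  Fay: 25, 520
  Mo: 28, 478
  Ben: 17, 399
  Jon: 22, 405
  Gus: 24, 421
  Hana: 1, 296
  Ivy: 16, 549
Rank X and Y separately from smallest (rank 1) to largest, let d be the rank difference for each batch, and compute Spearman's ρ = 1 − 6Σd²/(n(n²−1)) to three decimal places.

0.429

Ranks of variable 1: 6, 7, 3, 4, 5, 1, 2
Ranks of variable 2: 6, 5, 2, 3, 4, 1, 7
d = r₁ − r₂: 0, 2, 1, 1, 1, 0, -5
d²: 0, 4, 1, 1, 1, 0, 25; Σd² = 32
ρ = 1 − 6·32/(7·48) = 1 − 192/336 = 0.429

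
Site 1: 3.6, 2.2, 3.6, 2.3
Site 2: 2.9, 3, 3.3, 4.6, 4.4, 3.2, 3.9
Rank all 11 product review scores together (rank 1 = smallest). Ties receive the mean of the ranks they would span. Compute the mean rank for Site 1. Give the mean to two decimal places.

Sorted (ascending): 2.2, 2.3, 2.9, 3, 3.2, 3.3, 3.6, 3.6, 3.9, 4.4, 4.6
The 2 values of 3.6 occupy positions 7–8 → average rank (7+8)/2 = 7.5.
Site 1 values → pooled ranks: 3.6→7.5, 2.2→1, 3.6→7.5, 2.3→2
Mean rank = (7.5 + 1 + 7.5 + 2) / 4 = 4.50

4.50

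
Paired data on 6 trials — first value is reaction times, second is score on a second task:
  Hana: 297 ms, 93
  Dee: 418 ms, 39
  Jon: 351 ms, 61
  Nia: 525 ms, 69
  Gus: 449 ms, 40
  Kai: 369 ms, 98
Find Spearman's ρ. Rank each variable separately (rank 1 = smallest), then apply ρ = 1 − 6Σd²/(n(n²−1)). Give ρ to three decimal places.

Ranks of variable 1: 1, 4, 2, 6, 5, 3
Ranks of variable 2: 5, 1, 3, 4, 2, 6
d = r₁ − r₂: -4, 3, -1, 2, 3, -3
d²: 16, 9, 1, 4, 9, 9; Σd² = 48
ρ = 1 − 6·48/(6·35) = 1 − 288/210 = -0.371

-0.371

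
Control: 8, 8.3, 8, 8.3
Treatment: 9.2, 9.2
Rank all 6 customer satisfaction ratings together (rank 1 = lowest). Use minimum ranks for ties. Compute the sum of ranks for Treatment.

10

Sorted (ascending): 8, 8, 8.3, 8.3, 9.2, 9.2
The 2 values of 8 occupy positions 1–2 → each gets rank 1.
The 2 values of 8.3 occupy positions 3–4 → each gets rank 3.
The 2 values of 9.2 occupy positions 5–6 → each gets rank 5.
Treatment values → pooled ranks: 9.2→5, 9.2→5
Rank sum = 5 + 5 = 10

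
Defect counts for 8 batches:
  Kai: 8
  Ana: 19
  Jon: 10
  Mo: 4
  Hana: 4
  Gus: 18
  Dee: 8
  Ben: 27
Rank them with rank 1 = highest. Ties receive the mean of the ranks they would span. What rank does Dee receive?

Sorted (descending): 27, 19, 18, 10, 8, 8, 4, 4
The 2 values of 8 occupy positions 5–6 → average rank (5+6)/2 = 5.5.
The 2 values of 4 occupy positions 7–8 → average rank (7+8)/2 = 7.5.
Dee has value 8 → rank 5.5.

5.5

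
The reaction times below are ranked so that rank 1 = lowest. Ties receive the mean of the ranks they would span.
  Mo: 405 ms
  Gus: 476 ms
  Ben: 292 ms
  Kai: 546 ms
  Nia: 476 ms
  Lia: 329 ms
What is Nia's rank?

Sorted (ascending): 292, 329, 405, 476, 476, 546
The 2 values of 476 occupy positions 4–5 → average rank (4+5)/2 = 4.5.
Nia has value 476 ms → rank 4.5.

4.5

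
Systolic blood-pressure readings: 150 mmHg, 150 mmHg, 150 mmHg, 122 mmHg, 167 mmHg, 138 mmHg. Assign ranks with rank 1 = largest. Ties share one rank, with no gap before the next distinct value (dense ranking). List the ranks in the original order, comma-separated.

Sorted (descending): 167, 150, 150, 150, 138, 122
The 3 values of 150 share dense rank 2.
Remaining distinct values take the next consecutive integers.

2, 2, 2, 4, 1, 3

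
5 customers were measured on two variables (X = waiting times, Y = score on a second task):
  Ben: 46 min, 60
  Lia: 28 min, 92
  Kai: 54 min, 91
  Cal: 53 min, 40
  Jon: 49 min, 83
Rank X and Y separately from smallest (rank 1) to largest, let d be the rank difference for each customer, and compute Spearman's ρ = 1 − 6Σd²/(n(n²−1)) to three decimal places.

Ranks of variable 1: 2, 1, 5, 4, 3
Ranks of variable 2: 2, 5, 4, 1, 3
d = r₁ − r₂: 0, -4, 1, 3, 0
d²: 0, 16, 1, 9, 0; Σd² = 26
ρ = 1 − 6·26/(5·24) = 1 − 156/120 = -0.300

-0.300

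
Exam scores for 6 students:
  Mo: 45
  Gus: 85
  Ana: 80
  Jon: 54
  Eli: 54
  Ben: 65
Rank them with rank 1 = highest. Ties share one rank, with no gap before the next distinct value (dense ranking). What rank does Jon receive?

4

Sorted (descending): 85, 80, 65, 54, 54, 45
The 2 values of 54 share dense rank 4.
Remaining distinct values take the next consecutive integers.
Jon has value 54 → rank 4.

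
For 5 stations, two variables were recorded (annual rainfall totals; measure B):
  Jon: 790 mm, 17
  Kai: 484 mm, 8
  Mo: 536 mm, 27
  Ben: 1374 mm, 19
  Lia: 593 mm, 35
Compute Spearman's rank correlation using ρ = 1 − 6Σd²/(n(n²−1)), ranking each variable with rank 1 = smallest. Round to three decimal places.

Ranks of variable 1: 4, 1, 2, 5, 3
Ranks of variable 2: 2, 1, 4, 3, 5
d = r₁ − r₂: 2, 0, -2, 2, -2
d²: 4, 0, 4, 4, 4; Σd² = 16
ρ = 1 − 6·16/(5·24) = 1 − 96/120 = 0.200

0.200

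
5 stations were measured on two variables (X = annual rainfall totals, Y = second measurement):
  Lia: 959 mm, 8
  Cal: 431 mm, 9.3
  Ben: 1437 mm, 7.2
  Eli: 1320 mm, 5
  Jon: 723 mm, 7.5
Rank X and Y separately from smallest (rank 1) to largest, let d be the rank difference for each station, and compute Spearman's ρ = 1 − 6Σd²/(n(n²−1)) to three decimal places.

-0.800

Ranks of variable 1: 3, 1, 5, 4, 2
Ranks of variable 2: 4, 5, 2, 1, 3
d = r₁ − r₂: -1, -4, 3, 3, -1
d²: 1, 16, 9, 9, 1; Σd² = 36
ρ = 1 − 6·36/(5·24) = 1 − 216/120 = -0.800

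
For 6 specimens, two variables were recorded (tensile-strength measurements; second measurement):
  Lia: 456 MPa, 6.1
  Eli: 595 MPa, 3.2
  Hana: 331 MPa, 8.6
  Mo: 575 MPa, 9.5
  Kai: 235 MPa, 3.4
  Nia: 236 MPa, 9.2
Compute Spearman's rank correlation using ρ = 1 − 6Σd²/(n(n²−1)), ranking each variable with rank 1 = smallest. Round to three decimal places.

-0.086

Ranks of variable 1: 4, 6, 3, 5, 1, 2
Ranks of variable 2: 3, 1, 4, 6, 2, 5
d = r₁ − r₂: 1, 5, -1, -1, -1, -3
d²: 1, 25, 1, 1, 1, 9; Σd² = 38
ρ = 1 − 6·38/(6·35) = 1 − 228/210 = -0.086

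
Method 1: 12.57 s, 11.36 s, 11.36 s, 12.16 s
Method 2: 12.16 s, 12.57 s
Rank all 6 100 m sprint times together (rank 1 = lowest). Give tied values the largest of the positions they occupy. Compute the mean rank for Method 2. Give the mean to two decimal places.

5.00

Sorted (ascending): 11.36, 11.36, 12.16, 12.16, 12.57, 12.57
The 2 values of 11.36 occupy positions 1–2 → each gets rank 2.
The 2 values of 12.16 occupy positions 3–4 → each gets rank 4.
The 2 values of 12.57 occupy positions 5–6 → each gets rank 6.
Method 2 values → pooled ranks: 12.16→4, 12.57→6
Mean rank = (4 + 6) / 2 = 5.00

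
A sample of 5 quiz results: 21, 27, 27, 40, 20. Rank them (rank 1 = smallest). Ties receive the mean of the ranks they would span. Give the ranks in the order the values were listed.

Sorted (ascending): 20, 21, 27, 27, 40
The 2 values of 27 occupy positions 3–4 → average rank (3+4)/2 = 3.5.

2, 3.5, 3.5, 5, 1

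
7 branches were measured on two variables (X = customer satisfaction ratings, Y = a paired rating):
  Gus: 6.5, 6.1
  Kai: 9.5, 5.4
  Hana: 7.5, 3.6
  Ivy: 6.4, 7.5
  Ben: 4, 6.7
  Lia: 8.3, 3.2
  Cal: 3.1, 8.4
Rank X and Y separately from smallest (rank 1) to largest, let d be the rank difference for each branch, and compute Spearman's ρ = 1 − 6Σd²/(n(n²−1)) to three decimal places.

-0.857

Ranks of variable 1: 4, 7, 5, 3, 2, 6, 1
Ranks of variable 2: 4, 3, 2, 6, 5, 1, 7
d = r₁ − r₂: 0, 4, 3, -3, -3, 5, -6
d²: 0, 16, 9, 9, 9, 25, 36; Σd² = 104
ρ = 1 − 6·104/(7·48) = 1 − 624/336 = -0.857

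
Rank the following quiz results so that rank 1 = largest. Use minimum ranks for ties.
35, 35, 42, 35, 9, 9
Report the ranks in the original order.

2, 2, 1, 2, 5, 5

Sorted (descending): 42, 35, 35, 35, 9, 9
The 3 values of 35 occupy positions 2–4 → each gets rank 2.
The 2 values of 9 occupy positions 5–6 → each gets rank 5.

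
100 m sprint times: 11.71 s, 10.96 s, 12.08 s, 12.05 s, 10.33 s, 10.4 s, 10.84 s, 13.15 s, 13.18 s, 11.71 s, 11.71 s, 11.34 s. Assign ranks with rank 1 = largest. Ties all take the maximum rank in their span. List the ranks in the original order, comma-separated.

Sorted (descending): 13.18, 13.15, 12.08, 12.05, 11.71, 11.71, 11.71, 11.34, 10.96, 10.84, 10.4, 10.33
The 3 values of 11.71 occupy positions 5–7 → each gets rank 7.

7, 9, 3, 4, 12, 11, 10, 2, 1, 7, 7, 8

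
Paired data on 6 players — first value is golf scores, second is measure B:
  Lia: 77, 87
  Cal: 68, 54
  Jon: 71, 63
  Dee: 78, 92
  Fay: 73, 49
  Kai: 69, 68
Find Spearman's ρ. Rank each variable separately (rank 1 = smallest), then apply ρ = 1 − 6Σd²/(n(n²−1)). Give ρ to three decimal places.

0.600

Ranks of variable 1: 5, 1, 3, 6, 4, 2
Ranks of variable 2: 5, 2, 3, 6, 1, 4
d = r₁ − r₂: 0, -1, 0, 0, 3, -2
d²: 0, 1, 0, 0, 9, 4; Σd² = 14
ρ = 1 − 6·14/(6·35) = 1 − 84/210 = 0.600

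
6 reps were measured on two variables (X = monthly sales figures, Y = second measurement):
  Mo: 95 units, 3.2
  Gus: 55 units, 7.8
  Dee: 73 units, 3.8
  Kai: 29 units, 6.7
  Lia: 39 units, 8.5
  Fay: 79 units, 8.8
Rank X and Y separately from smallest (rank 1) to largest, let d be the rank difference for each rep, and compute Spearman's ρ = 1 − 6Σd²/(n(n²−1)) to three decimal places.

-0.257

Ranks of variable 1: 6, 3, 4, 1, 2, 5
Ranks of variable 2: 1, 4, 2, 3, 5, 6
d = r₁ − r₂: 5, -1, 2, -2, -3, -1
d²: 25, 1, 4, 4, 9, 1; Σd² = 44
ρ = 1 − 6·44/(6·35) = 1 − 264/210 = -0.257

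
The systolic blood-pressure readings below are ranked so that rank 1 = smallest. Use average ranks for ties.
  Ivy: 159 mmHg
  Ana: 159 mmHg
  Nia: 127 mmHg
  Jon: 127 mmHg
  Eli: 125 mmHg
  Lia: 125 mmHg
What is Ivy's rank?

Sorted (ascending): 125, 125, 127, 127, 159, 159
The 2 values of 125 occupy positions 1–2 → average rank (1+2)/2 = 1.5.
The 2 values of 127 occupy positions 3–4 → average rank (3+4)/2 = 3.5.
The 2 values of 159 occupy positions 5–6 → average rank (5+6)/2 = 5.5.
Ivy has value 159 mmHg → rank 5.5.

5.5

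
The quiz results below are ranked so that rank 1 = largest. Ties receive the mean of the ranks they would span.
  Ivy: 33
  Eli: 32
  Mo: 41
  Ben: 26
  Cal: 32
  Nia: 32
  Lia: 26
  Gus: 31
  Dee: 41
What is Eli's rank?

5

Sorted (descending): 41, 41, 33, 32, 32, 32, 31, 26, 26
The 2 values of 41 occupy positions 1–2 → average rank (1+2)/2 = 1.5.
The 3 values of 32 occupy positions 4–6 → average rank 5.
The 2 values of 26 occupy positions 8–9 → average rank (8+9)/2 = 8.5.
Eli has value 32 → rank 5.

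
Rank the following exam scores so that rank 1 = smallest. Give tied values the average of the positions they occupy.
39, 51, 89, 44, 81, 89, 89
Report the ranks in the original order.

1, 3, 6, 2, 4, 6, 6

Sorted (ascending): 39, 44, 51, 81, 89, 89, 89
The 3 values of 89 occupy positions 5–7 → average rank 6.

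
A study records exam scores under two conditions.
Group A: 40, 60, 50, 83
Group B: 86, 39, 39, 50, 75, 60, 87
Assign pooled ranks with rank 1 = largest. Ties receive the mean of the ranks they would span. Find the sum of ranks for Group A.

Sorted (descending): 87, 86, 83, 75, 60, 60, 50, 50, 40, 39, 39
The 2 values of 60 occupy positions 5–6 → average rank (5+6)/2 = 5.5.
The 2 values of 50 occupy positions 7–8 → average rank (7+8)/2 = 7.5.
The 2 values of 39 occupy positions 10–11 → average rank (10+11)/2 = 10.5.
Group A values → pooled ranks: 40→9, 60→5.5, 50→7.5, 83→3
Rank sum = 9 + 5.5 + 7.5 + 3 = 25

25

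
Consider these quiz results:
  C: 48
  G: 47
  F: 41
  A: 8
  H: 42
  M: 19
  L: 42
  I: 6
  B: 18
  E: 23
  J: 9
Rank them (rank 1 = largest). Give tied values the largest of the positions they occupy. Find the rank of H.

Sorted (descending): 48, 47, 42, 42, 41, 23, 19, 18, 9, 8, 6
The 2 values of 42 occupy positions 3–4 → each gets rank 4.
H has value 42 → rank 4.

4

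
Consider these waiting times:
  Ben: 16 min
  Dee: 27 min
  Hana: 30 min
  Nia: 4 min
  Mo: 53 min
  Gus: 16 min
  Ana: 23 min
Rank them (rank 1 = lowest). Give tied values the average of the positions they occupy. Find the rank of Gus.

2.5

Sorted (ascending): 4, 16, 16, 23, 27, 30, 53
The 2 values of 16 occupy positions 2–3 → average rank (2+3)/2 = 2.5.
Gus has value 16 min → rank 2.5.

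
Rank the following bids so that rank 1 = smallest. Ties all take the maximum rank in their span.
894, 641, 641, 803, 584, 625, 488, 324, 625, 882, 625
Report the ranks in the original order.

Sorted (ascending): 324, 488, 584, 625, 625, 625, 641, 641, 803, 882, 894
The 3 values of 625 occupy positions 4–6 → each gets rank 6.
The 2 values of 641 occupy positions 7–8 → each gets rank 8.

11, 8, 8, 9, 3, 6, 2, 1, 6, 10, 6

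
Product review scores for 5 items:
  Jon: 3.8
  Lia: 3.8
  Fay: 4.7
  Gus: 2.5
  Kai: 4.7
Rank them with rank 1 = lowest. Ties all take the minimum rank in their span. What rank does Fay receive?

Sorted (ascending): 2.5, 3.8, 3.8, 4.7, 4.7
The 2 values of 3.8 occupy positions 2–3 → each gets rank 2.
The 2 values of 4.7 occupy positions 4–5 → each gets rank 4.
Fay has value 4.7 → rank 4.

4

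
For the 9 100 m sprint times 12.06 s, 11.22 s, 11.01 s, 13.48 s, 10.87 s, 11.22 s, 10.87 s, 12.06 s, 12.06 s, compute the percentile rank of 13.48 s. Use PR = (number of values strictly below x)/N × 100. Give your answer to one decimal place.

N = 9.
Strictly below 13.48: 8. Equal to 13.48: 1.
PR = 8/9 × 100 = 88.9

88.9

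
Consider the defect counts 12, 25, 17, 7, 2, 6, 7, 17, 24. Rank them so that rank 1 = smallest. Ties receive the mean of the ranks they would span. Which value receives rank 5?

12

Sorted (ascending): 2, 6, 7, 7, 12, 17, 17, 24, 25
The 2 values of 7 occupy positions 3–4 → average rank (3+4)/2 = 3.5.
The 2 values of 17 occupy positions 6–7 → average rank (6+7)/2 = 6.5.
Rank 5 → value 12.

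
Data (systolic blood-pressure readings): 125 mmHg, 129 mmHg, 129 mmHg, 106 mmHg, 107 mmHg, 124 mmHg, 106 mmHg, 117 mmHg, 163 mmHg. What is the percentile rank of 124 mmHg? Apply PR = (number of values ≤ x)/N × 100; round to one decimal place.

N = 9.
Strictly below 124: 4. Equal to 124: 1.
PR = 5/9 × 100 = 55.6

55.6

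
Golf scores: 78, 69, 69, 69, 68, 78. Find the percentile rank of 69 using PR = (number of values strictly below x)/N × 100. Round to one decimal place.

N = 6.
Strictly below 69: 1. Equal to 69: 3.
PR = 1/6 × 100 = 16.7

16.7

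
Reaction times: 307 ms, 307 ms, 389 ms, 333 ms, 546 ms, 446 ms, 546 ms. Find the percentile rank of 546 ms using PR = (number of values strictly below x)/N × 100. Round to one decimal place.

N = 7.
Strictly below 546: 5. Equal to 546: 2.
PR = 5/7 × 100 = 71.4

71.4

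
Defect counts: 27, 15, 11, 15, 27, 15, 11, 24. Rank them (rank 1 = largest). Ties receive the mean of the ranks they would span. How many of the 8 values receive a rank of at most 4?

3

Sorted (descending): 27, 27, 24, 15, 15, 15, 11, 11
The 2 values of 27 occupy positions 1–2 → average rank (1+2)/2 = 1.5.
The 3 values of 15 occupy positions 4–6 → average rank 5.
The 2 values of 11 occupy positions 7–8 → average rank (7+8)/2 = 7.5.
Ranks ≤ 4: {1.5, 1.5, 3} → 3 values.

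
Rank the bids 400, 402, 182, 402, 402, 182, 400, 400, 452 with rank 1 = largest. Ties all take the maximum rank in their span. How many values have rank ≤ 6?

Sorted (descending): 452, 402, 402, 402, 400, 400, 400, 182, 182
The 3 values of 402 occupy positions 2–4 → each gets rank 4.
The 3 values of 400 occupy positions 5–7 → each gets rank 7.
The 2 values of 182 occupy positions 8–9 → each gets rank 9.
Ranks ≤ 6: {1, 4, 4, 4} → 4 values.

4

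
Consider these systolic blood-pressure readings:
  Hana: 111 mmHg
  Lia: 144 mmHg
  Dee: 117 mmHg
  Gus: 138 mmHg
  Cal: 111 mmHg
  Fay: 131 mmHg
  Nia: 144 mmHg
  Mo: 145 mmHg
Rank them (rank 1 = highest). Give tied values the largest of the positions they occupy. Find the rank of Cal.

8

Sorted (descending): 145, 144, 144, 138, 131, 117, 111, 111
The 2 values of 144 occupy positions 2–3 → each gets rank 3.
The 2 values of 111 occupy positions 7–8 → each gets rank 8.
Cal has value 111 mmHg → rank 8.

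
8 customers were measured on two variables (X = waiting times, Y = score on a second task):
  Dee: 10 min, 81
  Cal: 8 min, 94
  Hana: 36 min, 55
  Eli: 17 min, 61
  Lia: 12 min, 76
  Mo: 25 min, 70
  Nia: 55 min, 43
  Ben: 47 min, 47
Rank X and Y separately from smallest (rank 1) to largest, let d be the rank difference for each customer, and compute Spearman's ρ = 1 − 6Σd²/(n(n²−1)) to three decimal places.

-0.976

Ranks of variable 1: 2, 1, 6, 4, 3, 5, 8, 7
Ranks of variable 2: 7, 8, 3, 4, 6, 5, 1, 2
d = r₁ − r₂: -5, -7, 3, 0, -3, 0, 7, 5
d²: 25, 49, 9, 0, 9, 0, 49, 25; Σd² = 166
ρ = 1 − 6·166/(8·63) = 1 − 996/504 = -0.976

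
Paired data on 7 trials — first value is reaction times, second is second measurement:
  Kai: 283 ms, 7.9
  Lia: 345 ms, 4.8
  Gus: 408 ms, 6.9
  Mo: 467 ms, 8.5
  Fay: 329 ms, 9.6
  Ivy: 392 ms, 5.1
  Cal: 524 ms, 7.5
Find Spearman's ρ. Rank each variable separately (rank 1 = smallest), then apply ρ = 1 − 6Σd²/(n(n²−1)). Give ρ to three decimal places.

-0.107

Ranks of variable 1: 1, 3, 5, 6, 2, 4, 7
Ranks of variable 2: 5, 1, 3, 6, 7, 2, 4
d = r₁ − r₂: -4, 2, 2, 0, -5, 2, 3
d²: 16, 4, 4, 0, 25, 4, 9; Σd² = 62
ρ = 1 − 6·62/(7·48) = 1 − 372/336 = -0.107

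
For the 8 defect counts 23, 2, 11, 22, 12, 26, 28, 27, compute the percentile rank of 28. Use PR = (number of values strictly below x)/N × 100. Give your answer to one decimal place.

87.5

N = 8.
Strictly below 28: 7. Equal to 28: 1.
PR = 7/8 × 100 = 87.5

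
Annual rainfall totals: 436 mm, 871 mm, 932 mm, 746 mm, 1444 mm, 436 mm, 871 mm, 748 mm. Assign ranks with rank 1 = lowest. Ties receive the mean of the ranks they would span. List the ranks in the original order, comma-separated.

Sorted (ascending): 436, 436, 746, 748, 871, 871, 932, 1444
The 2 values of 436 occupy positions 1–2 → average rank (1+2)/2 = 1.5.
The 2 values of 871 occupy positions 5–6 → average rank (5+6)/2 = 5.5.

1.5, 5.5, 7, 3, 8, 1.5, 5.5, 4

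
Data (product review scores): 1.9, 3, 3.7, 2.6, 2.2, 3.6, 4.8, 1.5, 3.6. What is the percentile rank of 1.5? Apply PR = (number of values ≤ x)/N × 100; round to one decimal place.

11.1

N = 9.
Strictly below 1.5: 0. Equal to 1.5: 1.
PR = 1/9 × 100 = 11.1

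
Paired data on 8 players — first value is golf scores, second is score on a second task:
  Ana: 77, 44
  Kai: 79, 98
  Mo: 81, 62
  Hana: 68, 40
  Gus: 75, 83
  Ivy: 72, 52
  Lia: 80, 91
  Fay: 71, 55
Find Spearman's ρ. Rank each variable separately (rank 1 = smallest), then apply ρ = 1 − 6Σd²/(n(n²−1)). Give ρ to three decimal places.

Ranks of variable 1: 5, 6, 8, 1, 4, 3, 7, 2
Ranks of variable 2: 2, 8, 5, 1, 6, 3, 7, 4
d = r₁ − r₂: 3, -2, 3, 0, -2, 0, 0, -2
d²: 9, 4, 9, 0, 4, 0, 0, 4; Σd² = 30
ρ = 1 − 6·30/(8·63) = 1 − 180/504 = 0.643

0.643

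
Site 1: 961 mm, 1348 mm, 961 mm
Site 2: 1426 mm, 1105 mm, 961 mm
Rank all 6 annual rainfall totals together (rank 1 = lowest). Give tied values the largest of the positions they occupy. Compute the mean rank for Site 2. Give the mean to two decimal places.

Sorted (ascending): 961, 961, 961, 1105, 1348, 1426
The 3 values of 961 occupy positions 1–3 → each gets rank 3.
Site 2 values → pooled ranks: 1426→6, 1105→4, 961→3
Mean rank = (6 + 4 + 3) / 3 = 4.33

4.33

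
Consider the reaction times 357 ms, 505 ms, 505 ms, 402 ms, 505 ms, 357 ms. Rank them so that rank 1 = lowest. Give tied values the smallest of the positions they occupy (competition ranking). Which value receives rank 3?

402

Sorted (ascending): 357, 357, 402, 505, 505, 505
The 2 values of 357 occupy positions 1–2 → each gets rank 1.
The 3 values of 505 occupy positions 4–6 → each gets rank 4.
Rank 3 → value 402.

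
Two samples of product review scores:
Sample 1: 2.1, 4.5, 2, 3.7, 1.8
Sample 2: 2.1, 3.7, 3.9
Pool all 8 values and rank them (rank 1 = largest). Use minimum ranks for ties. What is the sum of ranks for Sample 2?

Sorted (descending): 4.5, 3.9, 3.7, 3.7, 2.1, 2.1, 2, 1.8
The 2 values of 3.7 occupy positions 3–4 → each gets rank 3.
The 2 values of 2.1 occupy positions 5–6 → each gets rank 5.
Sample 2 values → pooled ranks: 2.1→5, 3.7→3, 3.9→2
Rank sum = 5 + 3 + 2 = 10

10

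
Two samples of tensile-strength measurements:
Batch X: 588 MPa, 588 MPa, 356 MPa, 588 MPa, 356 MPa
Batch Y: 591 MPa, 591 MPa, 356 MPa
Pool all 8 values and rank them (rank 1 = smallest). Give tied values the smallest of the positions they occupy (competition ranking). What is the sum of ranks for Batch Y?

Sorted (ascending): 356, 356, 356, 588, 588, 588, 591, 591
The 3 values of 356 occupy positions 1–3 → each gets rank 1.
The 3 values of 588 occupy positions 4–6 → each gets rank 4.
The 2 values of 591 occupy positions 7–8 → each gets rank 7.
Batch Y values → pooled ranks: 591→7, 591→7, 356→1
Rank sum = 7 + 7 + 1 = 15

15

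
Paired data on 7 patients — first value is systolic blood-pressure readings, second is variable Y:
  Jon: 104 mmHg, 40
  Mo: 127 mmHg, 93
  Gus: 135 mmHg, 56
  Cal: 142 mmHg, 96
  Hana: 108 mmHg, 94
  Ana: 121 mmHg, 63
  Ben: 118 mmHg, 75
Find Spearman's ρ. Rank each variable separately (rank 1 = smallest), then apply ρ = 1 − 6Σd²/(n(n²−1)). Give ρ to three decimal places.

0.393

Ranks of variable 1: 1, 5, 6, 7, 2, 4, 3
Ranks of variable 2: 1, 5, 2, 7, 6, 3, 4
d = r₁ − r₂: 0, 0, 4, 0, -4, 1, -1
d²: 0, 0, 16, 0, 16, 1, 1; Σd² = 34
ρ = 1 − 6·34/(7·48) = 1 − 204/336 = 0.393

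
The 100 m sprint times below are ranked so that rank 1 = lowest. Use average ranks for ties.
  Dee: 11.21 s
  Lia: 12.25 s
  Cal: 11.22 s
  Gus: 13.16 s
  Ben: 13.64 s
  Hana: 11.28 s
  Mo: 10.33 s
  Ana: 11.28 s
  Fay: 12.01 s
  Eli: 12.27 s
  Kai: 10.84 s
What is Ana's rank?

Sorted (ascending): 10.33, 10.84, 11.21, 11.22, 11.28, 11.28, 12.01, 12.25, 12.27, 13.16, 13.64
The 2 values of 11.28 occupy positions 5–6 → average rank (5+6)/2 = 5.5.
Ana has value 11.28 s → rank 5.5.

5.5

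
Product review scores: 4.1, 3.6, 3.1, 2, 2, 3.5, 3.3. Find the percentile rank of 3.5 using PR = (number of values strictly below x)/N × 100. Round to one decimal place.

57.1

N = 7.
Strictly below 3.5: 4. Equal to 3.5: 1.
PR = 4/7 × 100 = 57.1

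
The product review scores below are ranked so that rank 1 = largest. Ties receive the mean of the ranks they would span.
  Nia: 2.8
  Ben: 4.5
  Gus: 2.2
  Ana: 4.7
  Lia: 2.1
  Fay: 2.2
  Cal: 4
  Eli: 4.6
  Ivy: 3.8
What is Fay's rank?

7.5

Sorted (descending): 4.7, 4.6, 4.5, 4, 3.8, 2.8, 2.2, 2.2, 2.1
The 2 values of 2.2 occupy positions 7–8 → average rank (7+8)/2 = 7.5.
Fay has value 2.2 → rank 7.5.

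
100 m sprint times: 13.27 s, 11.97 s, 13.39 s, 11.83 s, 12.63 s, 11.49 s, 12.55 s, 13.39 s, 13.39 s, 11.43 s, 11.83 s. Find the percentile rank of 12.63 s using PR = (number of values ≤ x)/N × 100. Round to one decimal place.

N = 11.
Strictly below 12.63: 6. Equal to 12.63: 1.
PR = 7/11 × 100 = 63.6

63.6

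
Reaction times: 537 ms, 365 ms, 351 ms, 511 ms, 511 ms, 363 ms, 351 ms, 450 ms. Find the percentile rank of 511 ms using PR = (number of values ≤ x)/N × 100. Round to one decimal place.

N = 8.
Strictly below 511: 5. Equal to 511: 2.
PR = 7/8 × 100 = 87.5

87.5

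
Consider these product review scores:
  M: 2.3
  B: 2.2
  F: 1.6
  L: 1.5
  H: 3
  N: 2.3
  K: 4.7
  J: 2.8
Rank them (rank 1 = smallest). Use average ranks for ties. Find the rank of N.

4.5

Sorted (ascending): 1.5, 1.6, 2.2, 2.3, 2.3, 2.8, 3, 4.7
The 2 values of 2.3 occupy positions 4–5 → average rank (4+5)/2 = 4.5.
N has value 2.3 → rank 4.5.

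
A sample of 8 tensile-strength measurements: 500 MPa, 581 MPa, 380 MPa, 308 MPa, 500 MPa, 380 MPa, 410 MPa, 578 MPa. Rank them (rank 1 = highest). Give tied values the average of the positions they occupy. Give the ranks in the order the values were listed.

3.5, 1, 6.5, 8, 3.5, 6.5, 5, 2

Sorted (descending): 581, 578, 500, 500, 410, 380, 380, 308
The 2 values of 500 occupy positions 3–4 → average rank (3+4)/2 = 3.5.
The 2 values of 380 occupy positions 6–7 → average rank (6+7)/2 = 6.5.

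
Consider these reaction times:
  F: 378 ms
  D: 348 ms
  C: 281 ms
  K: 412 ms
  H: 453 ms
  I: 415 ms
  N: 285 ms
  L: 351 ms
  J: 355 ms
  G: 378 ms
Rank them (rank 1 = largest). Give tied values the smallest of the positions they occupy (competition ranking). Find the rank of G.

Sorted (descending): 453, 415, 412, 378, 378, 355, 351, 348, 285, 281
The 2 values of 378 occupy positions 4–5 → each gets rank 4.
G has value 378 ms → rank 4.

4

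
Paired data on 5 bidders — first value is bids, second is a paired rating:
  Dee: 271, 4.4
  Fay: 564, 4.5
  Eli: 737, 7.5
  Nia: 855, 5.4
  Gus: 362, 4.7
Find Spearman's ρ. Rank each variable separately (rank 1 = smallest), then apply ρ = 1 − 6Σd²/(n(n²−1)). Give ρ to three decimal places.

0.800

Ranks of variable 1: 1, 3, 4, 5, 2
Ranks of variable 2: 1, 2, 5, 4, 3
d = r₁ − r₂: 0, 1, -1, 1, -1
d²: 0, 1, 1, 1, 1; Σd² = 4
ρ = 1 − 6·4/(5·24) = 1 − 24/120 = 0.800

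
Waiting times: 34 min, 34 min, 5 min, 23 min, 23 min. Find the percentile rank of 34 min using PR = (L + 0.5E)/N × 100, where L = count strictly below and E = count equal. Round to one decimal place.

80.0

N = 5.
Strictly below 34: 3. Equal to 34: 2.
PR = (3 + 0.5·2)/5 × 100 = 80.0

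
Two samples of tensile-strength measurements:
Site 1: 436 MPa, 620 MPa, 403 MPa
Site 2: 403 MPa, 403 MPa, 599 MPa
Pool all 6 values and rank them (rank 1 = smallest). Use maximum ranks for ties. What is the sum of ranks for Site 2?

Sorted (ascending): 403, 403, 403, 436, 599, 620
The 3 values of 403 occupy positions 1–3 → each gets rank 3.
Site 2 values → pooled ranks: 403→3, 403→3, 599→5
Rank sum = 3 + 3 + 5 = 11

11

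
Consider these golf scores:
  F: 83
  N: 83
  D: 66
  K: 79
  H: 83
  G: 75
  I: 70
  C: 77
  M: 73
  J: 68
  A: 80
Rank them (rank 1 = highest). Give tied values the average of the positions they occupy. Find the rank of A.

4

Sorted (descending): 83, 83, 83, 80, 79, 77, 75, 73, 70, 68, 66
The 3 values of 83 occupy positions 1–3 → average rank 2.
A has value 80 → rank 4.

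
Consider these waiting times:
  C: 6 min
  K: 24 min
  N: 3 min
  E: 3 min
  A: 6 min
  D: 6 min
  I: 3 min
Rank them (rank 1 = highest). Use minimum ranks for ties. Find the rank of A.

Sorted (descending): 24, 6, 6, 6, 3, 3, 3
The 3 values of 6 occupy positions 2–4 → each gets rank 2.
The 3 values of 3 occupy positions 5–7 → each gets rank 5.
A has value 6 min → rank 2.

2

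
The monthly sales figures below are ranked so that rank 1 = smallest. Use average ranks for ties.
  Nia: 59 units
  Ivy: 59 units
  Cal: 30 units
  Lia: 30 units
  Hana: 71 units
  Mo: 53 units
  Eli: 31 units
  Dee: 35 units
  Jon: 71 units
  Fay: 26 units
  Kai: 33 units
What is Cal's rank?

2.5

Sorted (ascending): 26, 30, 30, 31, 33, 35, 53, 59, 59, 71, 71
The 2 values of 30 occupy positions 2–3 → average rank (2+3)/2 = 2.5.
The 2 values of 59 occupy positions 8–9 → average rank (8+9)/2 = 8.5.
The 2 values of 71 occupy positions 10–11 → average rank (10+11)/2 = 10.5.
Cal has value 30 units → rank 2.5.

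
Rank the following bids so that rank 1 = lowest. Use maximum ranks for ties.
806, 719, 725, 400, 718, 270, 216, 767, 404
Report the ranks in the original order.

Sorted (ascending): 216, 270, 400, 404, 718, 719, 725, 767, 806
No ties — each value takes its position as its rank.

9, 6, 7, 3, 5, 2, 1, 8, 4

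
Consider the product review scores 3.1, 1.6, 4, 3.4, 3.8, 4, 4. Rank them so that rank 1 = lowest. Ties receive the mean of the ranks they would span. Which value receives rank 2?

3.1

Sorted (ascending): 1.6, 3.1, 3.4, 3.8, 4, 4, 4
The 3 values of 4 occupy positions 5–7 → average rank 6.
Rank 2 → value 3.1.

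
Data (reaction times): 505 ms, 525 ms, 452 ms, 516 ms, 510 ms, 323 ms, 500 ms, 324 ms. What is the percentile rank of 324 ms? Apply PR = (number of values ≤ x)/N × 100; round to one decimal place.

N = 8.
Strictly below 324: 1. Equal to 324: 1.
PR = 2/8 × 100 = 25.0

25.0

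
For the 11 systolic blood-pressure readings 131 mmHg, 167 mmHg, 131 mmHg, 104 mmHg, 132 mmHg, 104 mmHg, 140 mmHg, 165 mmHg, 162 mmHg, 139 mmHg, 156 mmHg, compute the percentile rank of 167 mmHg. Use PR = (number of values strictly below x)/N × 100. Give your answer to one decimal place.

N = 11.
Strictly below 167: 10. Equal to 167: 1.
PR = 10/11 × 100 = 90.9

90.9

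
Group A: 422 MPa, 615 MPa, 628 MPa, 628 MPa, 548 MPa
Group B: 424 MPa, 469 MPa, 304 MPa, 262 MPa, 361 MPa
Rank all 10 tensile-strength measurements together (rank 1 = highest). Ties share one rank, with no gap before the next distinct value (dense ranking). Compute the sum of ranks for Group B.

Sorted (descending): 628, 628, 615, 548, 469, 424, 422, 361, 304, 262
The 2 values of 628 share dense rank 1.
Remaining distinct values take the next consecutive integers.
Group B values → pooled ranks: 424→5, 469→4, 304→8, 262→9, 361→7
Rank sum = 5 + 4 + 8 + 9 + 7 = 33

33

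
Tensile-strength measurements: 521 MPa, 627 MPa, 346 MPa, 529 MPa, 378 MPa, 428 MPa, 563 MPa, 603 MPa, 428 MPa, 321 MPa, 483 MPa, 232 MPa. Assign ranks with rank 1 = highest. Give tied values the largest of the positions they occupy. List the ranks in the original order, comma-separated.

Sorted (descending): 627, 603, 563, 529, 521, 483, 428, 428, 378, 346, 321, 232
The 2 values of 428 occupy positions 7–8 → each gets rank 8.

5, 1, 10, 4, 9, 8, 3, 2, 8, 11, 6, 12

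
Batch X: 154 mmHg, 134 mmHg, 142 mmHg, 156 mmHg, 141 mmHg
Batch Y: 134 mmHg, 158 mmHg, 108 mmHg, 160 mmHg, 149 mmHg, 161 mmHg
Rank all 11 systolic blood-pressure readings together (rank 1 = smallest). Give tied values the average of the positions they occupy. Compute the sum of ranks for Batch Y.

39.5

Sorted (ascending): 108, 134, 134, 141, 142, 149, 154, 156, 158, 160, 161
The 2 values of 134 occupy positions 2–3 → average rank (2+3)/2 = 2.5.
Batch Y values → pooled ranks: 134→2.5, 158→9, 108→1, 160→10, 149→6, 161→11
Rank sum = 2.5 + 9 + 1 + 10 + 6 + 11 = 39.5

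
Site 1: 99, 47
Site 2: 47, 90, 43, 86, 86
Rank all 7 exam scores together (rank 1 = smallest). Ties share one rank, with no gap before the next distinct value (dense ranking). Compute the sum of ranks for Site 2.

Sorted (ascending): 43, 47, 47, 86, 86, 90, 99
The 2 values of 47 share dense rank 2.
The 2 values of 86 share dense rank 3.
Remaining distinct values take the next consecutive integers.
Site 2 values → pooled ranks: 47→2, 90→4, 43→1, 86→3, 86→3
Rank sum = 2 + 4 + 1 + 3 + 3 = 13

13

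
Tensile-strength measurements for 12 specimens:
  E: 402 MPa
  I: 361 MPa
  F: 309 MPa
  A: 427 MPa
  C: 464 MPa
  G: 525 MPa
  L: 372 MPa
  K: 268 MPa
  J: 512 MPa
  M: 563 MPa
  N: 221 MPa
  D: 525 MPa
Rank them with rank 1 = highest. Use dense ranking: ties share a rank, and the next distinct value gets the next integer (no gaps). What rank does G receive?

2

Sorted (descending): 563, 525, 525, 512, 464, 427, 402, 372, 361, 309, 268, 221
The 2 values of 525 share dense rank 2.
Remaining distinct values take the next consecutive integers.
G has value 525 MPa → rank 2.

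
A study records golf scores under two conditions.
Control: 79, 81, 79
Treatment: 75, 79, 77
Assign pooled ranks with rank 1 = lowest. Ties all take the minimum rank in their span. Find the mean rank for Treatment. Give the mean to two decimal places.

Sorted (ascending): 75, 77, 79, 79, 79, 81
The 3 values of 79 occupy positions 3–5 → each gets rank 3.
Treatment values → pooled ranks: 75→1, 79→3, 77→2
Mean rank = (1 + 3 + 2) / 3 = 2.00

2.00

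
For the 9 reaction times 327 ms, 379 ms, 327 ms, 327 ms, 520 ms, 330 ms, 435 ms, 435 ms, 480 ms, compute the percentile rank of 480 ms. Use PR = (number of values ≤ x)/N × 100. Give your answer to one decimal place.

N = 9.
Strictly below 480: 7. Equal to 480: 1.
PR = 8/9 × 100 = 88.9

88.9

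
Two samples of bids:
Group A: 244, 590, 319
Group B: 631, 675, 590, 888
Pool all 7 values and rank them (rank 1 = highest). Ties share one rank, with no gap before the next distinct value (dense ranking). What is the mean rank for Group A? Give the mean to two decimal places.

5.00

Sorted (descending): 888, 675, 631, 590, 590, 319, 244
The 2 values of 590 share dense rank 4.
Remaining distinct values take the next consecutive integers.
Group A values → pooled ranks: 244→6, 590→4, 319→5
Mean rank = (6 + 4 + 5) / 3 = 5.00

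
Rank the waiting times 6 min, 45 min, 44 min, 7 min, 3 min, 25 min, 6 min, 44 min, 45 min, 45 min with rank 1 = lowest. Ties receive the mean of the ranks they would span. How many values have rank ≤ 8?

7

Sorted (ascending): 3, 6, 6, 7, 25, 44, 44, 45, 45, 45
The 2 values of 6 occupy positions 2–3 → average rank (2+3)/2 = 2.5.
The 2 values of 44 occupy positions 6–7 → average rank (6+7)/2 = 6.5.
The 3 values of 45 occupy positions 8–10 → average rank 9.
Ranks ≤ 8: {1, 2.5, 2.5, 4, 5, 6.5, 6.5} → 7 values.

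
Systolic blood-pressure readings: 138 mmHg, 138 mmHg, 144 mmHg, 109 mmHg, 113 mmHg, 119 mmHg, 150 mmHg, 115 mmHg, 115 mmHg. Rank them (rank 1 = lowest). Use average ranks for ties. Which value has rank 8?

144

Sorted (ascending): 109, 113, 115, 115, 119, 138, 138, 144, 150
The 2 values of 115 occupy positions 3–4 → average rank (3+4)/2 = 3.5.
The 2 values of 138 occupy positions 6–7 → average rank (6+7)/2 = 6.5.
Rank 8 → value 144.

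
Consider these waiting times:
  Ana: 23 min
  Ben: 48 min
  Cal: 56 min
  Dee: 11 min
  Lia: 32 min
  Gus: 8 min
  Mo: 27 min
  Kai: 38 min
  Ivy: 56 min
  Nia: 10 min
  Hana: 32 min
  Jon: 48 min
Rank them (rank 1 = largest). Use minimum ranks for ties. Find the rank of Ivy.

1

Sorted (descending): 56, 56, 48, 48, 38, 32, 32, 27, 23, 11, 10, 8
The 2 values of 56 occupy positions 1–2 → each gets rank 1.
The 2 values of 48 occupy positions 3–4 → each gets rank 3.
The 2 values of 32 occupy positions 6–7 → each gets rank 6.
Ivy has value 56 min → rank 1.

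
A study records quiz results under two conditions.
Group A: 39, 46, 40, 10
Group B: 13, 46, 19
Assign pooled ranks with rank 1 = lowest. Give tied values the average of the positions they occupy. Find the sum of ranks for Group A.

16.5

Sorted (ascending): 10, 13, 19, 39, 40, 46, 46
The 2 values of 46 occupy positions 6–7 → average rank (6+7)/2 = 6.5.
Group A values → pooled ranks: 39→4, 46→6.5, 40→5, 10→1
Rank sum = 4 + 6.5 + 5 + 1 = 16.5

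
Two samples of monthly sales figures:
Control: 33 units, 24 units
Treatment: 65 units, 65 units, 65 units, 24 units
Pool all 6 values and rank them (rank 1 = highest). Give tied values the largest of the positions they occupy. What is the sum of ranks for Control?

Sorted (descending): 65, 65, 65, 33, 24, 24
The 3 values of 65 occupy positions 1–3 → each gets rank 3.
The 2 values of 24 occupy positions 5–6 → each gets rank 6.
Control values → pooled ranks: 33→4, 24→6
Rank sum = 4 + 6 = 10

10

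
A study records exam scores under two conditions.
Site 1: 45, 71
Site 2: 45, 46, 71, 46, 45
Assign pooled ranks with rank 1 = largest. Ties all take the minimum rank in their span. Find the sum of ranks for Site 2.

17

Sorted (descending): 71, 71, 46, 46, 45, 45, 45
The 2 values of 71 occupy positions 1–2 → each gets rank 1.
The 2 values of 46 occupy positions 3–4 → each gets rank 3.
The 3 values of 45 occupy positions 5–7 → each gets rank 5.
Site 2 values → pooled ranks: 45→5, 46→3, 71→1, 46→3, 45→5
Rank sum = 5 + 3 + 1 + 3 + 5 = 17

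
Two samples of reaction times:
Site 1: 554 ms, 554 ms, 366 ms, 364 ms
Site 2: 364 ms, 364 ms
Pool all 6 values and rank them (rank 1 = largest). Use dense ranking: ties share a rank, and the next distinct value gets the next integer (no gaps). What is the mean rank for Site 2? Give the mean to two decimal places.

Sorted (descending): 554, 554, 366, 364, 364, 364
The 2 values of 554 share dense rank 1.
The 3 values of 364 share dense rank 3.
Remaining distinct values take the next consecutive integers.
Site 2 values → pooled ranks: 364→3, 364→3
Mean rank = (3 + 3) / 2 = 3.00

3.00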